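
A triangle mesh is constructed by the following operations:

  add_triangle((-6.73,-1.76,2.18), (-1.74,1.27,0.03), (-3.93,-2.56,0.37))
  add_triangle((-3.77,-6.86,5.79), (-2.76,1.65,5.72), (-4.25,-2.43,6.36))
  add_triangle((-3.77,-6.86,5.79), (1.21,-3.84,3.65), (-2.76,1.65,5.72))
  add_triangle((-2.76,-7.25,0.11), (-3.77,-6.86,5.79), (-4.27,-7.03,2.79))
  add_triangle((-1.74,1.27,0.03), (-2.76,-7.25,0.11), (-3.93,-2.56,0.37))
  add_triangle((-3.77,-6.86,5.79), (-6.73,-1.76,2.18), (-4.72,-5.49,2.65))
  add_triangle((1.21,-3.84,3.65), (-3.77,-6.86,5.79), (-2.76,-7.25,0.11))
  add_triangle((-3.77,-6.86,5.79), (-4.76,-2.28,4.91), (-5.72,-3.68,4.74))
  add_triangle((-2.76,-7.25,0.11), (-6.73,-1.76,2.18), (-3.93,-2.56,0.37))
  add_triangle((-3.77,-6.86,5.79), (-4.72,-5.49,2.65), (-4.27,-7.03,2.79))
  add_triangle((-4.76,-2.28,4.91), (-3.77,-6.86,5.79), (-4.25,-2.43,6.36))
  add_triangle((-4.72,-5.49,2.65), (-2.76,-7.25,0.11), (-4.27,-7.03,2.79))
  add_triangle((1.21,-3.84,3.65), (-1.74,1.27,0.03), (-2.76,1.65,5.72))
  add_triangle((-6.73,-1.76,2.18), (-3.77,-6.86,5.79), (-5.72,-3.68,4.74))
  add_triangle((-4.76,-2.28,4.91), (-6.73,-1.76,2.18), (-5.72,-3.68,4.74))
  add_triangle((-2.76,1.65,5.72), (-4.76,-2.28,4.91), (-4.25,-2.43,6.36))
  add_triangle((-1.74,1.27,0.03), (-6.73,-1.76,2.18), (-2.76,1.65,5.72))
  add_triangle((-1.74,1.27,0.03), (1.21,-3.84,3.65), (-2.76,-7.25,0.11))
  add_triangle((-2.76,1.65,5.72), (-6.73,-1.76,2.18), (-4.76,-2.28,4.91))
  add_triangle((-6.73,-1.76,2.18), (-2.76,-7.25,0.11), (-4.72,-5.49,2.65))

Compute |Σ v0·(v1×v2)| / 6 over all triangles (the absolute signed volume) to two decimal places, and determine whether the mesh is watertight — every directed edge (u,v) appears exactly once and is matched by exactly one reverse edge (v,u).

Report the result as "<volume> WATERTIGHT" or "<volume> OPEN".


151.45 WATERTIGHT

Per-triangle v0·(v1×v2)/6:
  t1: +2.6644
  t2: +5.6366
  t3: +28.7157
  t4: +7.1937
  t5: +0.7138
  t6: +14.4223
  t7: +23.3847
  t8: +6.0703
  t9: +5.2648
  t10: +5.1982
  t11: +7.3287
  t12: +3.5846
  t13: -4.4760
  t14: +7.8299
  t15: +4.8991
  t16: +5.5579
  t17: +10.7575
  t18: -9.8090
  t19: +14.5640
  t20: +11.9516
Σ = +151.4526 → |volume| = 151.45

Directed edges: 60 total, each appears once with its reverse present → watertight.


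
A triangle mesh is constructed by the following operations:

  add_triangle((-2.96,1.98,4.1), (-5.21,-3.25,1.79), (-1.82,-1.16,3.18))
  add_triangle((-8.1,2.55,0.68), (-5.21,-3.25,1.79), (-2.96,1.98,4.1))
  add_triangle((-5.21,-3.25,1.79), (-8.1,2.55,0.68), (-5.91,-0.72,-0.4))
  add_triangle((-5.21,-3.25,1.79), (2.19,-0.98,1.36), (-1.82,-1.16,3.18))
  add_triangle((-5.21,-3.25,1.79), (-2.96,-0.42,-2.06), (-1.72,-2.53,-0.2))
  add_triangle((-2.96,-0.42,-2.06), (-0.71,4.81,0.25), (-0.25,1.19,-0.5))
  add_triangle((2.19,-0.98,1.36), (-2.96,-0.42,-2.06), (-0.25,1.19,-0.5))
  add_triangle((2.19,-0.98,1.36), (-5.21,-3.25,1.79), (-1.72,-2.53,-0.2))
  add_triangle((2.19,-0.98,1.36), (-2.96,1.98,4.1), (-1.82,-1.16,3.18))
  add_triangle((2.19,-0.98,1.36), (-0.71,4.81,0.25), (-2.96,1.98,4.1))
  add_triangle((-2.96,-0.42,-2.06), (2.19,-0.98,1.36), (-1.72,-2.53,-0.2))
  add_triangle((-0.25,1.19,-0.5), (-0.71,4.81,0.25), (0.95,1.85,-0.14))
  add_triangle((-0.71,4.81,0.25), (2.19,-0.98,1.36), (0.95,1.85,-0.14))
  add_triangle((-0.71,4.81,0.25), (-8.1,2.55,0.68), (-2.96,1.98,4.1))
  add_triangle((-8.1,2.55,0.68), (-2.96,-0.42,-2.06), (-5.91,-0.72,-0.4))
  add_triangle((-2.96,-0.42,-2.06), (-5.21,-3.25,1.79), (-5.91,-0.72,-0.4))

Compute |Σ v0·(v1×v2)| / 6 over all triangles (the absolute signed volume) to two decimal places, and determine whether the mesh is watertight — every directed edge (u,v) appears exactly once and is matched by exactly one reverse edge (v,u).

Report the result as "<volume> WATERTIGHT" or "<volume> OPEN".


115.32 OPEN

Per-triangle v0·(v1×v2)/6:
  t1: +8.5544
  t2: +27.3406
  t3: +10.6283
  t4: +5.1592
  t5: +4.8727
  t6: +1.2397
  t7: +0.3068
  t8: +4.2840
  t9: +5.3106
  t10: +9.5714
  t11: +0.8200
  t12: +0.5650
  t13: +1.7706
  t14: +23.5782
  t15: +6.4067
  t16: +4.9159
Σ = +115.3242 → |volume| = 115.32

Directed edges: 48 total; 6 unmatched, e.g. (-2.96,-0.42,-2.06)→(-0.71,4.81,0.25) → open.


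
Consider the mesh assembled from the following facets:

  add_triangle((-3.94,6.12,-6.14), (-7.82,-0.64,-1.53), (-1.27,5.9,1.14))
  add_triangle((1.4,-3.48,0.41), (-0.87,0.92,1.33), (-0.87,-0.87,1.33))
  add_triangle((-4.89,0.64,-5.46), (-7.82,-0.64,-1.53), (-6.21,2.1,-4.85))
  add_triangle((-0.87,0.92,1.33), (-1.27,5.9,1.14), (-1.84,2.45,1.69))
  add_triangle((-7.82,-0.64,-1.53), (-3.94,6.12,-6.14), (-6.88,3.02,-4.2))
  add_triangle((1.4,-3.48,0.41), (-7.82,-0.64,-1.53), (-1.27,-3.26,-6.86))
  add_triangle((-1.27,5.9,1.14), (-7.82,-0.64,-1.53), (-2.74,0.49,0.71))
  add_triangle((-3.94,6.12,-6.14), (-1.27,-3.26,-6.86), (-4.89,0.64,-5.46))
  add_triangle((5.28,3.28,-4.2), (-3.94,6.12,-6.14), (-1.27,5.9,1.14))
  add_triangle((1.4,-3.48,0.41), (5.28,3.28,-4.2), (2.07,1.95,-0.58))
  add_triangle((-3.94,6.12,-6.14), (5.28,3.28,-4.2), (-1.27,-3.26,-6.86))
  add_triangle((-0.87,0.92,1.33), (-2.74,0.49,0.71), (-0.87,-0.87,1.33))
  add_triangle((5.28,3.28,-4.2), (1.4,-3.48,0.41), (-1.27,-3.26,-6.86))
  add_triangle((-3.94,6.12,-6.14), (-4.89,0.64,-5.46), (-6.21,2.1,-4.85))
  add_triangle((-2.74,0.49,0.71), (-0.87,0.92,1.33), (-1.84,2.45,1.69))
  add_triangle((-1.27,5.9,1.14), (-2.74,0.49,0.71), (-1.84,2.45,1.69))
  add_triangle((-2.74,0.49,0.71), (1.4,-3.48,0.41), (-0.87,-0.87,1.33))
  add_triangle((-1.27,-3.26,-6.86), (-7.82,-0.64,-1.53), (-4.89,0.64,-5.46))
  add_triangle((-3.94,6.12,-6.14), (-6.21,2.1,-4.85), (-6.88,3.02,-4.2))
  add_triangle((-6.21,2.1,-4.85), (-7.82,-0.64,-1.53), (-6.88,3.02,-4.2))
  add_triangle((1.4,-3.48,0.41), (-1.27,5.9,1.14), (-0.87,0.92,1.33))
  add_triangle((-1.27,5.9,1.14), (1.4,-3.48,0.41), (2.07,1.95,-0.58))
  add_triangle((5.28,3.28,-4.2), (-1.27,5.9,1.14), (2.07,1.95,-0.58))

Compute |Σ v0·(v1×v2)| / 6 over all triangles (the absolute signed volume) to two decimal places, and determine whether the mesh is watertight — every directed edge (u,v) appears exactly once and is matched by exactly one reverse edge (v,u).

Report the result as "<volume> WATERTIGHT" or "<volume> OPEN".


Per-triangle v0·(v1×v2)/6:
  t1: +53.6728
  t2: +0.6619
  t3: +10.3803
  t4: +0.6834
  t5: -1.1101
  t6: +31.5343
  t7: +8.4583
  t8: +29.7171
  t9: +55.5682
  t10: +4.9730
  t11: +79.5041
  t12: +0.9029
  t13: +33.4383
  t14: +11.3443
  t15: +0.6463
  t16: +2.3575
  t17: +1.2672
  t18: +27.4872
  t19: +8.0120
  t20: +7.2736
  t21: +1.4527
  t22: +3.2624
  t23: +6.2024
Σ = +377.6902 → |volume| = 377.69

Directed edges: 69 total; 3 unmatched, e.g. (1.4,-3.48,0.41)→(-7.82,-0.64,-1.53) → open.

377.69 OPEN


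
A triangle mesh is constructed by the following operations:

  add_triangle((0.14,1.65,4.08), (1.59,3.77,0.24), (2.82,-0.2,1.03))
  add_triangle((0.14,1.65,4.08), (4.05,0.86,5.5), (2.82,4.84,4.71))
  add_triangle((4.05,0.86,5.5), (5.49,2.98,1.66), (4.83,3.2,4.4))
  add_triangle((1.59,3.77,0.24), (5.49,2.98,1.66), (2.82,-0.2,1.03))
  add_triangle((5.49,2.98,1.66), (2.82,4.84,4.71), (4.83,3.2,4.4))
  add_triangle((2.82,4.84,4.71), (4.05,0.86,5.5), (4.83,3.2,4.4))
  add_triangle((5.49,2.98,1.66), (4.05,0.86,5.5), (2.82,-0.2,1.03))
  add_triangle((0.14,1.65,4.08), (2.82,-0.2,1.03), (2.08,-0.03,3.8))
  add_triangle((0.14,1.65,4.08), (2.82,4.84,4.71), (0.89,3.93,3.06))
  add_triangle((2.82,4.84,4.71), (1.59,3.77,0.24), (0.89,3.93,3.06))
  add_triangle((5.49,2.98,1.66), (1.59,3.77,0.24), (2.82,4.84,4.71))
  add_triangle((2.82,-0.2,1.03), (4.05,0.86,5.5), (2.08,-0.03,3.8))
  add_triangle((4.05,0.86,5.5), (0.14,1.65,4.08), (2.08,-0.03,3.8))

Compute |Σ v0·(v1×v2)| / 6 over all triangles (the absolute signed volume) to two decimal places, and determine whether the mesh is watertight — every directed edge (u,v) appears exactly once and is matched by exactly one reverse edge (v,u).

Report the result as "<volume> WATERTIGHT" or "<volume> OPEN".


Per-triangle v0·(v1×v2)/6:
  t1: -7.6181
  t2: +10.1731
  t3: +5.8619
  t4: -0.0904
  t5: +6.8601
  t6: +7.4736
  t7: +6.5534
  t8: -2.1494
  t9: +3.3004
  t10: +3.4976
  t11: +10.9889
  t12: +1.4172
  t13: +2.3052
Σ = +48.5736 → |volume| = 48.57

Directed edges: 39 total; 3 unmatched, e.g. (0.14,1.65,4.08)→(1.59,3.77,0.24) → open.

48.57 OPEN


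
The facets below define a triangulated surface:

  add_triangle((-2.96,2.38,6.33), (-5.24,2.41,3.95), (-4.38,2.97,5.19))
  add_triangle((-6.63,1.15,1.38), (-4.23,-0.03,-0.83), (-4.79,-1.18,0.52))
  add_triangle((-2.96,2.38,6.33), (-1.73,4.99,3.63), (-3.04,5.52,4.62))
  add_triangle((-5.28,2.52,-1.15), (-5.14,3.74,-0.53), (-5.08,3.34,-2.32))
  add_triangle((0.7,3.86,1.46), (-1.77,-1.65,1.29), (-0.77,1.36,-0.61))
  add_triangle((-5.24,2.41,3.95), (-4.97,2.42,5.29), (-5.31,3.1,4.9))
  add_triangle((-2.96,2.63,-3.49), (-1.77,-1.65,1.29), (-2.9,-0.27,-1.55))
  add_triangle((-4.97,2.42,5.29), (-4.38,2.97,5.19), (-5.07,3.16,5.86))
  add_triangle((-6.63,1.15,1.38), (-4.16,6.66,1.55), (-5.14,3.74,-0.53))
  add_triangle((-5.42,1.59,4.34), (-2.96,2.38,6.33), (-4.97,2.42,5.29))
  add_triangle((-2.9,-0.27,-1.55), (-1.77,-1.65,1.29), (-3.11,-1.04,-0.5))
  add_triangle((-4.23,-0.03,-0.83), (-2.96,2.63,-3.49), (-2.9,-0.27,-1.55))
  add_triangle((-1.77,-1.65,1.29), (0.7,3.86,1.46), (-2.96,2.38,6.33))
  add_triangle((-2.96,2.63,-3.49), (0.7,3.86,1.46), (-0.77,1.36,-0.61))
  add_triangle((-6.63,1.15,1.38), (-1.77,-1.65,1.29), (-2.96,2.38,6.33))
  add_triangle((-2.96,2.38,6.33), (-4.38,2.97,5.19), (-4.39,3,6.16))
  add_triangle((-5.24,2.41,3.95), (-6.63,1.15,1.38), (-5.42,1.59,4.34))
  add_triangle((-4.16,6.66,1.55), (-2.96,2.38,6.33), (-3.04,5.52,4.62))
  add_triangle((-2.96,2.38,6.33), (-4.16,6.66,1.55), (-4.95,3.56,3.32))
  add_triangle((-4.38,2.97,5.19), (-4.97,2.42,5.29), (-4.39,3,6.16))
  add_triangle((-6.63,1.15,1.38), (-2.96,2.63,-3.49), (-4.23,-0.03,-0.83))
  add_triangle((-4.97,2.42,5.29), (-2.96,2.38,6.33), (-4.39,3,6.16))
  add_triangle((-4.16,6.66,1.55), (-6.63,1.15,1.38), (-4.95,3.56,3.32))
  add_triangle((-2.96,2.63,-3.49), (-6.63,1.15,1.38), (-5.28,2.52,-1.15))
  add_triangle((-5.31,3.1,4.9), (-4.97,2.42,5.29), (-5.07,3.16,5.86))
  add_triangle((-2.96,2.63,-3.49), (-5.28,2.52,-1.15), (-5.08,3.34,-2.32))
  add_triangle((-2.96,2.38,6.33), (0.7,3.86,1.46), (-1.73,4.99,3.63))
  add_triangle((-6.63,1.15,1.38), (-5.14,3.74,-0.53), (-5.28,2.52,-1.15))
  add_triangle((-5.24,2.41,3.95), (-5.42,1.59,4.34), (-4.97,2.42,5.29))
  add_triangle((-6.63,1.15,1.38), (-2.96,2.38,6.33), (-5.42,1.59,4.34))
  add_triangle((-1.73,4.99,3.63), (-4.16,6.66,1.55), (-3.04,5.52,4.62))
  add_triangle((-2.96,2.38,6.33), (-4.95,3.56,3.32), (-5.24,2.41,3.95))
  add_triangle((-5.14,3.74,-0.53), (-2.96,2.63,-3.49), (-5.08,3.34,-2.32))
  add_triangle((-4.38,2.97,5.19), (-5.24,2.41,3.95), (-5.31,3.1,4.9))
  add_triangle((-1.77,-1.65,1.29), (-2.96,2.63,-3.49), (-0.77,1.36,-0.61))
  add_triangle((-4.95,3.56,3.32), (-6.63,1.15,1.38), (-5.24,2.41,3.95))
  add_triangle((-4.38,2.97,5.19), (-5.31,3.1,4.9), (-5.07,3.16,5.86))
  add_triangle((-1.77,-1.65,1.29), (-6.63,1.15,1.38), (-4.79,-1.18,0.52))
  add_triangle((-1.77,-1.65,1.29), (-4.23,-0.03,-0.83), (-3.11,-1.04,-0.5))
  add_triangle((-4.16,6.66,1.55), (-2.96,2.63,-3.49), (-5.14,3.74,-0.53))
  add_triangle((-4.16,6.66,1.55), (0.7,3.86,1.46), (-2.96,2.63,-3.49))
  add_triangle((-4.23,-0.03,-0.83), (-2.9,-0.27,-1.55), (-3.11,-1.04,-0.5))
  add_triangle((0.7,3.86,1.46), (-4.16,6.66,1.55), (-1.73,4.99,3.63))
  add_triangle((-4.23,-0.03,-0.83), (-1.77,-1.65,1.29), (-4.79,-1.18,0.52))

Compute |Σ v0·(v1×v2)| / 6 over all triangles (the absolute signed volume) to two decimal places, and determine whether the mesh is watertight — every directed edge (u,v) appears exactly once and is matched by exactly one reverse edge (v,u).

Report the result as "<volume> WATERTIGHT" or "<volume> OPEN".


142.78 WATERTIGHT

Per-triangle v0·(v1×v2)/6:
  t1: -1.7406
  t2: +3.3980
  t3: +3.2342
  t4: +1.8491
  t5: -2.3158
  t6: +0.7816
  t7: -1.7706
  t8: -0.0192
  t9: +12.6515
  t10: +1.6518
  t11: +0.0233
  t12: +2.3450
  t13: -0.9612
  t14: -0.4470
  t15: +14.2571
  t16: +0.2130
  t17: +3.2742
  t18: +8.0702
  t19: +13.4051
  t20: +0.6544
  t21: +7.4656
  t22: +1.1148
  t23: +12.9827
  t24: +2.0185
  t25: +0.6281
  t26: +0.9922
  t27: +5.4020
  t28: +4.2429
  t29: +1.2468
  t30: -2.5214
  t31: +4.0167
  t32: +4.9599
  t33: +1.7050
  t34: -0.3360
  t35: -1.5995
  t36: +4.7373
  t37: +0.2284
  t38: +3.0793
  t39: +1.0478
  t40: +10.7195
  t41: +13.3444
  t42: +0.7234
  t43: +7.6603
  t44: +0.3624
Σ = +142.7750 → |volume| = 142.78

Directed edges: 132 total, each appears once with its reverse present → watertight.


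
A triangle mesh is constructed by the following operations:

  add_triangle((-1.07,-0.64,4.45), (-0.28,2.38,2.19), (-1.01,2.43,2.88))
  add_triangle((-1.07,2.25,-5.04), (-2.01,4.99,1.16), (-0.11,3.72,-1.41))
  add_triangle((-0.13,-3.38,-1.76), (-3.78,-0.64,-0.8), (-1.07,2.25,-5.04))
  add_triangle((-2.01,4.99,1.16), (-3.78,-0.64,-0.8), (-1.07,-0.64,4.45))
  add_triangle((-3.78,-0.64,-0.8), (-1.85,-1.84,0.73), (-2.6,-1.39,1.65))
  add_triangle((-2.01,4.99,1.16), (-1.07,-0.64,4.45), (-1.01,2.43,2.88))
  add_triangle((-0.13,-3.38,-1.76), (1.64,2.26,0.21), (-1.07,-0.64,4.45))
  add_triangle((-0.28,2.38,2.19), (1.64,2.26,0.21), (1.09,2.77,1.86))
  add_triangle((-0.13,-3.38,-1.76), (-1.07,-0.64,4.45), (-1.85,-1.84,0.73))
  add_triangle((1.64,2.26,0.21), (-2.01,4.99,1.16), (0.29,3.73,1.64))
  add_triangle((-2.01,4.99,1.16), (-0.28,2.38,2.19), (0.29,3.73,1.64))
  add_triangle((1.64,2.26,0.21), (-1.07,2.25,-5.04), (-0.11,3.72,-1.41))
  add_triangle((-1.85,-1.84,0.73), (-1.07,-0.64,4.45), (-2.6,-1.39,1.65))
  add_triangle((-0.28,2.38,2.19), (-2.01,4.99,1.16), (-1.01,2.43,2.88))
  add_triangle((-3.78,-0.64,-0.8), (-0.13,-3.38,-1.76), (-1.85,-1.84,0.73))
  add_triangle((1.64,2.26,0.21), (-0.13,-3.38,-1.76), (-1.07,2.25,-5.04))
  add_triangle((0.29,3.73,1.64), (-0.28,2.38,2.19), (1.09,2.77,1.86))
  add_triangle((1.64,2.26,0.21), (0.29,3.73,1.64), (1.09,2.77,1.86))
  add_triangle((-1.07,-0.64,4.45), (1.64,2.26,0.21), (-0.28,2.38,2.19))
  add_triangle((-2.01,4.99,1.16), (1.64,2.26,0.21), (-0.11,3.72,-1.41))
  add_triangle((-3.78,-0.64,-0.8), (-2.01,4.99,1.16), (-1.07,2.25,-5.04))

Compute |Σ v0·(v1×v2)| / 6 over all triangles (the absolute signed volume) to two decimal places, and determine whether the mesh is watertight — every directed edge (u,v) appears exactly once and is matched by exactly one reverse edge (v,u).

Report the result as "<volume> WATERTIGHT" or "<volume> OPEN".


Per-triangle v0·(v1×v2)/6:
  t1: +1.1548
  t2: +6.7334
  t3: +12.8367
  t4: +16.1623
  t5: +1.4453
  t6: +2.4373
  t7: +3.6155
  t8: -0.5292
  t9: +3.8001
  t10: +2.1095
  t11: +2.0037
  t12: +3.7674
  t13: +1.4036
  t14: +1.3492
  t15: +4.0391
  t16: +6.0644
  t17: +0.8074
  t18: +1.0106
  t19: +2.9601
  t20: +4.4607
  t21: +18.5926
Σ = +96.2245 → |volume| = 96.22

Directed edges: 63 total; 3 unmatched, e.g. (-3.78,-0.64,-0.8)→(-1.07,-0.64,4.45) → open.

96.22 OPEN


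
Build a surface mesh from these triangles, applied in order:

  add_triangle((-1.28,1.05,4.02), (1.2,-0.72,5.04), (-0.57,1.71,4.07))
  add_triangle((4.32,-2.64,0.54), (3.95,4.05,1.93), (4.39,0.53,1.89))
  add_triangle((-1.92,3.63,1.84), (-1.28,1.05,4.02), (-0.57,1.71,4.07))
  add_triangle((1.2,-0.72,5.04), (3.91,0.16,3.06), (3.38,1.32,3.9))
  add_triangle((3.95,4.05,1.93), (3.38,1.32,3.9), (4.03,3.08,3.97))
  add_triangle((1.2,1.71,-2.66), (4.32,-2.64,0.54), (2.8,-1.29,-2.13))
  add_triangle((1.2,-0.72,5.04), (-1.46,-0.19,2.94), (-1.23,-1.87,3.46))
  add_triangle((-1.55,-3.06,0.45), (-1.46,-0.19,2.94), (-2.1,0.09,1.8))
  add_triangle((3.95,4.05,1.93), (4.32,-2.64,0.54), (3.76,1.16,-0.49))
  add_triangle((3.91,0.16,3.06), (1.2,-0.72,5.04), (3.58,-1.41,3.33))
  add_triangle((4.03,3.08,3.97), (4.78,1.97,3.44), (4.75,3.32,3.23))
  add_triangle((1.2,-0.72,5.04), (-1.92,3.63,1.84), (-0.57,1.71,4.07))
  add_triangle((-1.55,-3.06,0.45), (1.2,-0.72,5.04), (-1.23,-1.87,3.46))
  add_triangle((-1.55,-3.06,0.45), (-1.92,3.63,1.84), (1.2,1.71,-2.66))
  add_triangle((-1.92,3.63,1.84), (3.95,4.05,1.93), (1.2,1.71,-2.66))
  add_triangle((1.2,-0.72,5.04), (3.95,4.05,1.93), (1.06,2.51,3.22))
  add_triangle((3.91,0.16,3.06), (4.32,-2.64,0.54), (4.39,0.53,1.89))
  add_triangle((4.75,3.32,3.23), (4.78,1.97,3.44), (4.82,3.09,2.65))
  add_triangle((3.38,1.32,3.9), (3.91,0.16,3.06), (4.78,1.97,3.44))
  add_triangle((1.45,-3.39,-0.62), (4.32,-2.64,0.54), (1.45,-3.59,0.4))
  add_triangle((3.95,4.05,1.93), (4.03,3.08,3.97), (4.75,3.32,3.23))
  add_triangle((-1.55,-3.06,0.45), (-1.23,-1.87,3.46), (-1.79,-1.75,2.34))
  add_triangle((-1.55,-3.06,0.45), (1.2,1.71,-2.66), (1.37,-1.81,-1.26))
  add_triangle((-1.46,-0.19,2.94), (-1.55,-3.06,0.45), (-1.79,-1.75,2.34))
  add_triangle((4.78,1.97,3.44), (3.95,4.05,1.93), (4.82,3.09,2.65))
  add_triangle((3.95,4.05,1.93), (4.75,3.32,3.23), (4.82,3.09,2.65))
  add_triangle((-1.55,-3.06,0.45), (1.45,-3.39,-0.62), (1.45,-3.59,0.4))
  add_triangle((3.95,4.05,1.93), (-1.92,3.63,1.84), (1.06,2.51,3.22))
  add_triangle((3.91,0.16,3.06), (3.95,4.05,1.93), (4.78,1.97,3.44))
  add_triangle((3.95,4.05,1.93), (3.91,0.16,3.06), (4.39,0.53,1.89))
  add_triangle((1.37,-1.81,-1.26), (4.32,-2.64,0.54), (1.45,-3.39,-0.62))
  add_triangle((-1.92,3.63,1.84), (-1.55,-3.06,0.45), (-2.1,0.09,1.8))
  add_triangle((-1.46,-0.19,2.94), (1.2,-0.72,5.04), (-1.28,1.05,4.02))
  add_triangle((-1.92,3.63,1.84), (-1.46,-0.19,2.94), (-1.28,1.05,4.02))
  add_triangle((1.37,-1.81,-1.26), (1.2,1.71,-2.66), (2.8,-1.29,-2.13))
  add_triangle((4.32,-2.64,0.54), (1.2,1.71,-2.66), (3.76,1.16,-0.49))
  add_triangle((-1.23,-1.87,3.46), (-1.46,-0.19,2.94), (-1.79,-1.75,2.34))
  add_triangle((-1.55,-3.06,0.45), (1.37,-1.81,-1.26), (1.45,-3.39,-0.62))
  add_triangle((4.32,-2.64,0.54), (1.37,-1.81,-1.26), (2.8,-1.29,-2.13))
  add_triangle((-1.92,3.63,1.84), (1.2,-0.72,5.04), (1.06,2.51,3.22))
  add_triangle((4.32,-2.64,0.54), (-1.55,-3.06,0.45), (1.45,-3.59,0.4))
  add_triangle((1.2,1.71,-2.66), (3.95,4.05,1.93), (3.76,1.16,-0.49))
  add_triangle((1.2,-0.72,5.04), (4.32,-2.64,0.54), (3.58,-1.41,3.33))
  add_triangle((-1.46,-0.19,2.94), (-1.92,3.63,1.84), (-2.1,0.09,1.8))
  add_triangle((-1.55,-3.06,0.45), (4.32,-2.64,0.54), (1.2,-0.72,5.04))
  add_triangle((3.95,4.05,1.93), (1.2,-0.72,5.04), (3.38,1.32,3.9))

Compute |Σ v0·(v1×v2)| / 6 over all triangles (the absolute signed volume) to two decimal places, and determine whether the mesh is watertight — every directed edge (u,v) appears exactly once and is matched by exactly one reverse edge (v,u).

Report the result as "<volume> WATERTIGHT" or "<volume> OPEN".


140.59 OPEN

Per-triangle v0·(v1×v2)/6:
  t1: +2.2062
  t2: +2.9198
  t3: +2.1100
  t4: +3.7868
  t5: -1.2690
  t6: +3.5108
  t7: +2.8929
  t8: +1.9254
  t9: +8.0435
  t10: +3.8948
  t11: +1.3741
  t12: +0.4938
  t13: +3.2532
  t14: +4.2129
  t15: +12.8424
  t16: +7.6422
  t17: +3.4858
  t18: +0.7230
  t19: +1.6826
  t20: +1.9542
  t21: +1.4125
  t22: +1.1673
  t23: +2.5492
  t24: +0.1066
  t25: -0.7776
  t26: +0.8075
  t27: +1.6578
  t28: +7.3563
  t29: +0.5805
  t30: +3.6514
  t31: +2.0191
  t32: +0.8783
  t33: +2.5149
  t34: +1.9617
  t35: +1.1912
  t36: +5.3069
  t37: +0.8891
  t38: +1.1606
  t39: +2.1709
  t40: +6.8422
  t41: +0.6221
  t42: +6.4949
  t43: +2.7107
  t44: +2.1139
  t45: +14.1148
  t46: +3.4037
Σ = +140.5921 → |volume| = 140.59

Directed edges: 138 total; 6 unmatched, e.g. (3.38,1.32,3.9)→(4.03,3.08,3.97) → open.


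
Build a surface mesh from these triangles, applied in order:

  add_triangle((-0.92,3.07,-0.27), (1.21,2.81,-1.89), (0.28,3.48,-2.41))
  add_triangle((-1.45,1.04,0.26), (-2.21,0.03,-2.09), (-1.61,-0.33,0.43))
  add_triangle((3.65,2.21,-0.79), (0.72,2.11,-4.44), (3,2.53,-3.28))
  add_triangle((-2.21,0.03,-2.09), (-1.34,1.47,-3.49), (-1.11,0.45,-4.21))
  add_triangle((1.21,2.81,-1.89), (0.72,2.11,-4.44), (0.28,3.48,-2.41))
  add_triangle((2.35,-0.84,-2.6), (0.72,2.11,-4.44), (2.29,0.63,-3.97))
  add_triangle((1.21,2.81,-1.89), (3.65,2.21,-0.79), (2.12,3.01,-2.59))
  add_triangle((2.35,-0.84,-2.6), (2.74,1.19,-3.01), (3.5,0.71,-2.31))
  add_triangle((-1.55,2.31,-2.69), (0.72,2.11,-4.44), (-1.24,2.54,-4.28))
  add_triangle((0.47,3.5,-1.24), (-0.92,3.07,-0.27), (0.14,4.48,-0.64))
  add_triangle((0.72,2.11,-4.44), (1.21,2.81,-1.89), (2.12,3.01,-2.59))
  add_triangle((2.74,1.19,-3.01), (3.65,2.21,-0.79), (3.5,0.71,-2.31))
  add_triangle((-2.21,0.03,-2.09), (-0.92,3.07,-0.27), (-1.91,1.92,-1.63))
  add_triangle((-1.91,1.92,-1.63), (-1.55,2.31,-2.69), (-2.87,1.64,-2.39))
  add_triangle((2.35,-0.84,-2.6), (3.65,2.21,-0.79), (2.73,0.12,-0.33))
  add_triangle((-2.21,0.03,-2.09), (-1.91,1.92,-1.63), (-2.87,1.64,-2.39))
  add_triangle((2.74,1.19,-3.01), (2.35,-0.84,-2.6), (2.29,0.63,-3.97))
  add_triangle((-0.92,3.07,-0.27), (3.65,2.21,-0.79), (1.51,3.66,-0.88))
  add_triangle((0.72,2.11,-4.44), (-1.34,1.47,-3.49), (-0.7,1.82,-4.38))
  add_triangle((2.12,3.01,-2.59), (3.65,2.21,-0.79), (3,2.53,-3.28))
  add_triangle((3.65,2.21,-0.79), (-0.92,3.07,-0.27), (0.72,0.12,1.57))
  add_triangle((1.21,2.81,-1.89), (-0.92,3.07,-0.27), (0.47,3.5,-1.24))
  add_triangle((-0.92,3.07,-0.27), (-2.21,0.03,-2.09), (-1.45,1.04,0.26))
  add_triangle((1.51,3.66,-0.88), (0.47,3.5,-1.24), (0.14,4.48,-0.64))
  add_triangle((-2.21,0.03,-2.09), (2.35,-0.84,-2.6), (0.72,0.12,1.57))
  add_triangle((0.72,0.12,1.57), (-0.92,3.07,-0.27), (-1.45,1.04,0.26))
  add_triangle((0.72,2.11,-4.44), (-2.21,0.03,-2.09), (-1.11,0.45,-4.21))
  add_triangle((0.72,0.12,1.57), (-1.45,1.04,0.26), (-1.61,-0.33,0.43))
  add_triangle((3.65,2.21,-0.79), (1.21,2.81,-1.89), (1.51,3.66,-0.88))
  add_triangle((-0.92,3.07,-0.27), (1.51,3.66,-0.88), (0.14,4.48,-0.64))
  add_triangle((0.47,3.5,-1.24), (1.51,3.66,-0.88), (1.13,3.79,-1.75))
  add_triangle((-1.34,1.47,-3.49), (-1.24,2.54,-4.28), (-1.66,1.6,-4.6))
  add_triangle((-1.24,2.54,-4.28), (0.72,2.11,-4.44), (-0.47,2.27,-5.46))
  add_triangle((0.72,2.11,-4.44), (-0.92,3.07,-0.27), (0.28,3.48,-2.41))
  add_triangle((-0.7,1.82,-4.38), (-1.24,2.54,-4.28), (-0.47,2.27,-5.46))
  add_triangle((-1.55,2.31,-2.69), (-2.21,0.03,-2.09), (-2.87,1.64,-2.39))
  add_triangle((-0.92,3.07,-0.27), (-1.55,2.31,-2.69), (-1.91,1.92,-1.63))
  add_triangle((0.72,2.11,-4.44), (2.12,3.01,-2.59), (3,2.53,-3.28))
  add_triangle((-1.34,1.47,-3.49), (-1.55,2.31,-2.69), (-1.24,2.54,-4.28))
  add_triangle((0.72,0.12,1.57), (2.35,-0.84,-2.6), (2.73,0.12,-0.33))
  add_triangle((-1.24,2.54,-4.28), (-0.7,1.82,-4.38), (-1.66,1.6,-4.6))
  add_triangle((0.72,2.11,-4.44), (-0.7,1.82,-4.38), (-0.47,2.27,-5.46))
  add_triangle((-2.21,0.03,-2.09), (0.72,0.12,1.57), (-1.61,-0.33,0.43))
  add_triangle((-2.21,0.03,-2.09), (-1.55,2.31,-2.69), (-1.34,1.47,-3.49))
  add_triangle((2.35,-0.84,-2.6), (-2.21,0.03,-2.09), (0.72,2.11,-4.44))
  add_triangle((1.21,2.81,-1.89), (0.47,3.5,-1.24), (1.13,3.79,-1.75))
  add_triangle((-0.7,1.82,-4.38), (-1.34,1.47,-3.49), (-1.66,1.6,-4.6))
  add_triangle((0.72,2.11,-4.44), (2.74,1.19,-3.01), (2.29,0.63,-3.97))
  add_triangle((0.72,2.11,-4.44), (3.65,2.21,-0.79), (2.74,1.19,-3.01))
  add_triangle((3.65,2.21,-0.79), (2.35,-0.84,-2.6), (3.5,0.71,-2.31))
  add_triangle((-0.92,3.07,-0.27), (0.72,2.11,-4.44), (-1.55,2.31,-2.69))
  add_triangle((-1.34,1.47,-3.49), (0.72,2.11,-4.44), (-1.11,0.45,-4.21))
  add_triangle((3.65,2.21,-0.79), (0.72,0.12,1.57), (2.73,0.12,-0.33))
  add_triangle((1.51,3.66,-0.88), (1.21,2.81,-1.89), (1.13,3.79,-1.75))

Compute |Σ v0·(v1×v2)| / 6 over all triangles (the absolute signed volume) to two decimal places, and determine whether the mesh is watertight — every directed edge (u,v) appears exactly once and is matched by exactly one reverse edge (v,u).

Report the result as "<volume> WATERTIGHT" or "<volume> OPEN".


54.36 WATERTIGHT

Per-triangle v0·(v1×v2)/6:
  t1: +1.0971
  t2: +0.9452
  t3: -0.8194
  t4: +1.3339
  t5: +1.7178
  t6: +0.7352
  t7: +0.9833
  t8: +1.3110
  t9: +0.7327
  t10: +0.5159
  t11: +1.2155
  t12: +1.6290
  t13: +0.2201
  t14: +0.5277
  t15: +2.3094
  t16: -0.1222
  t17: +1.2327
  t18: +0.4370
  t19: -0.1720
  t20: +1.8377
  t21: +3.7178
  t22: +0.2980
  t23: +1.6116
  t24: +0.6750
  t25: +0.0341
  t26: +1.0565
  t27: -1.6471
  t28: +0.6314
  t29: +2.0204
  t30: -0.0953
  t31: +0.3929
  t32: +0.1247
  t33: +0.9723
  t34: +1.4239
  t35: +0.2243
  t36: +0.9952
  t37: +1.0570
  t38: +2.0276
  t39: +0.4979
  t40: +0.6181
  t41: +0.6405
  t42: -0.0766
  t43: -0.2086
  t44: +1.2194
  t45: +5.2895
  t46: +0.1262
  t47: -0.1912
  t48: +1.8012
  t49: +3.6837
  t50: +0.3443
  t51: +3.5879
  t52: +1.9370
  t53: +1.5593
  t54: +0.3472
Σ = +54.3638 → |volume| = 54.36

Directed edges: 162 total, each appears once with its reverse present → watertight.


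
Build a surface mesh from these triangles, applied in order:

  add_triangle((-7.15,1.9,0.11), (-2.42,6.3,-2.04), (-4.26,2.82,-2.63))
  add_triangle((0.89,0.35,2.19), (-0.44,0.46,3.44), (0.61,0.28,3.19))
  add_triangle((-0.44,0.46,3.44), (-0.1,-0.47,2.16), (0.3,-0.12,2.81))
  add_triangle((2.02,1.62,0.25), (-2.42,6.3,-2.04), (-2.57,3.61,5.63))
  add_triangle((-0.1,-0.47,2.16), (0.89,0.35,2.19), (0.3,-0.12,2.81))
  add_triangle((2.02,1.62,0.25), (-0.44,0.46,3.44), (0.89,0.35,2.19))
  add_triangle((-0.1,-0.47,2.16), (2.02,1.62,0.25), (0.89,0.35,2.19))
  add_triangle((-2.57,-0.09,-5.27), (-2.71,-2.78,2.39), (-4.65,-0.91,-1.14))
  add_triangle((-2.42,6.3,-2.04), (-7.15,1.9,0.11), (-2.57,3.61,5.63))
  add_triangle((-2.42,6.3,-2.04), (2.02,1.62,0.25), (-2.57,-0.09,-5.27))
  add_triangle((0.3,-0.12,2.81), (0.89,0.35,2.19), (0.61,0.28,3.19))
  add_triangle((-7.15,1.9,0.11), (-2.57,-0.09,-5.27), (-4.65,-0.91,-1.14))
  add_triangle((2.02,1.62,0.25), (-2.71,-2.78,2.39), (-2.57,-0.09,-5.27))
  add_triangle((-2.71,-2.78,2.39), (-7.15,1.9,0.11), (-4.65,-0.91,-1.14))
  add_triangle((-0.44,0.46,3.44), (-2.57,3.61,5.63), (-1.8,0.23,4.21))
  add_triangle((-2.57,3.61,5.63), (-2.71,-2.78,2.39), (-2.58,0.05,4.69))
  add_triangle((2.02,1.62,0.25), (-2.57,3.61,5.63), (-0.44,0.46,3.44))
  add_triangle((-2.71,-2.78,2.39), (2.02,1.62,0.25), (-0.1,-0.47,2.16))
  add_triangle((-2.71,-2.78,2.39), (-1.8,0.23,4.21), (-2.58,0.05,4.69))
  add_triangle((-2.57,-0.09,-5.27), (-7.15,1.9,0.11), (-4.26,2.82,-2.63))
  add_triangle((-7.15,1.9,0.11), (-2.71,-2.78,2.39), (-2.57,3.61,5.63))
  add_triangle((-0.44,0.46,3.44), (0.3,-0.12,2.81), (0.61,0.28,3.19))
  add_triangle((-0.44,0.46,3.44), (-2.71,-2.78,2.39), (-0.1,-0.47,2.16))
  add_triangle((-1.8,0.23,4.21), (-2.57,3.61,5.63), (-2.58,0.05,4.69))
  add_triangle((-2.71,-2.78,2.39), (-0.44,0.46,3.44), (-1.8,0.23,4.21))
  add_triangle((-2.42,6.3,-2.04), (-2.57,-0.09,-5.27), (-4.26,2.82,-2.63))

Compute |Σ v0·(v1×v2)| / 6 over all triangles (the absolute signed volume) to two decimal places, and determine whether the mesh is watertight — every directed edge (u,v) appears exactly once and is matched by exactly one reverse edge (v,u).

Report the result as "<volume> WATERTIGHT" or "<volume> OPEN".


Per-triangle v0·(v1×v2)/6:
  t1: +13.9927
  t2: +0.1317
  t3: +0.2368
  t4: +19.8254
  t5: +0.0474
  t6: +0.9971
  t7: +0.0069
  t8: +7.1121
  t9: +44.9318
  t10: +12.5836
  t11: +0.0719
  t12: +12.4601
  t13: -0.7972
  t14: +11.0578
  t15: +2.4196
  t16: +2.7158
  t17: +5.0441
  t18: +0.0860
  t19: +0.9296
  t20: +13.1630
  t21: +31.5089
  t22: +0.2339
  t23: +1.3593
  t24: +1.3554
  t25: +1.7829
  t26: +12.9806
Σ = +196.2372 → |volume| = 196.24

Directed edges: 78 total, each appears once with its reverse present → watertight.

196.24 WATERTIGHT


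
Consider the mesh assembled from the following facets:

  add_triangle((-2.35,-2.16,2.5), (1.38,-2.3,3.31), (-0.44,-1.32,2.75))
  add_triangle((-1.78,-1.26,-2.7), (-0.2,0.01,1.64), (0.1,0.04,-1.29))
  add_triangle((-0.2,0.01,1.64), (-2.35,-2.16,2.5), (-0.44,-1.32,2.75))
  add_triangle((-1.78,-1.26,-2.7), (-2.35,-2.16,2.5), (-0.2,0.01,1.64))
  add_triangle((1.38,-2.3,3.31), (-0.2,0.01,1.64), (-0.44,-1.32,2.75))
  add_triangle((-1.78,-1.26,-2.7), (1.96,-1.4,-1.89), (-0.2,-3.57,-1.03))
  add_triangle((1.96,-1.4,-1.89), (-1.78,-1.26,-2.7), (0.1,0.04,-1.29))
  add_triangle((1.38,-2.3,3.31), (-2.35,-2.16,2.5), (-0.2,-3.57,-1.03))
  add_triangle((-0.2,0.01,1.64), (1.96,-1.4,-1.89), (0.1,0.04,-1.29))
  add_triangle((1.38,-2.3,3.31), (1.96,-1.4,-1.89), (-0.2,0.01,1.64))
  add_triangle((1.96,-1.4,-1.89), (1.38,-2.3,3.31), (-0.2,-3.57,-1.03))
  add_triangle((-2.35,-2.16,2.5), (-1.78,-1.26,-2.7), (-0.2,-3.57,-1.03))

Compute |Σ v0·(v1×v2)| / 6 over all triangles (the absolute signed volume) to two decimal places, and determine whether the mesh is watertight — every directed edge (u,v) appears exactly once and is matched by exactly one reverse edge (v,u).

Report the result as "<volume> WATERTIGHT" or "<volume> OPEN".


29.90 WATERTIGHT

Per-triangle v0·(v1×v2)/6:
  t1: +1.4759
  t2: +0.0471
  t3: +0.6850
  t4: +0.5590
  t5: +0.7181
  t6: +4.3453
  t7: +1.1478
  t8: +8.0739
  t9: +0.0009
  t10: +0.4199
  t11: +6.1536
  t12: +6.2753
Σ = +29.9017 → |volume| = 29.90

Directed edges: 36 total, each appears once with its reverse present → watertight.


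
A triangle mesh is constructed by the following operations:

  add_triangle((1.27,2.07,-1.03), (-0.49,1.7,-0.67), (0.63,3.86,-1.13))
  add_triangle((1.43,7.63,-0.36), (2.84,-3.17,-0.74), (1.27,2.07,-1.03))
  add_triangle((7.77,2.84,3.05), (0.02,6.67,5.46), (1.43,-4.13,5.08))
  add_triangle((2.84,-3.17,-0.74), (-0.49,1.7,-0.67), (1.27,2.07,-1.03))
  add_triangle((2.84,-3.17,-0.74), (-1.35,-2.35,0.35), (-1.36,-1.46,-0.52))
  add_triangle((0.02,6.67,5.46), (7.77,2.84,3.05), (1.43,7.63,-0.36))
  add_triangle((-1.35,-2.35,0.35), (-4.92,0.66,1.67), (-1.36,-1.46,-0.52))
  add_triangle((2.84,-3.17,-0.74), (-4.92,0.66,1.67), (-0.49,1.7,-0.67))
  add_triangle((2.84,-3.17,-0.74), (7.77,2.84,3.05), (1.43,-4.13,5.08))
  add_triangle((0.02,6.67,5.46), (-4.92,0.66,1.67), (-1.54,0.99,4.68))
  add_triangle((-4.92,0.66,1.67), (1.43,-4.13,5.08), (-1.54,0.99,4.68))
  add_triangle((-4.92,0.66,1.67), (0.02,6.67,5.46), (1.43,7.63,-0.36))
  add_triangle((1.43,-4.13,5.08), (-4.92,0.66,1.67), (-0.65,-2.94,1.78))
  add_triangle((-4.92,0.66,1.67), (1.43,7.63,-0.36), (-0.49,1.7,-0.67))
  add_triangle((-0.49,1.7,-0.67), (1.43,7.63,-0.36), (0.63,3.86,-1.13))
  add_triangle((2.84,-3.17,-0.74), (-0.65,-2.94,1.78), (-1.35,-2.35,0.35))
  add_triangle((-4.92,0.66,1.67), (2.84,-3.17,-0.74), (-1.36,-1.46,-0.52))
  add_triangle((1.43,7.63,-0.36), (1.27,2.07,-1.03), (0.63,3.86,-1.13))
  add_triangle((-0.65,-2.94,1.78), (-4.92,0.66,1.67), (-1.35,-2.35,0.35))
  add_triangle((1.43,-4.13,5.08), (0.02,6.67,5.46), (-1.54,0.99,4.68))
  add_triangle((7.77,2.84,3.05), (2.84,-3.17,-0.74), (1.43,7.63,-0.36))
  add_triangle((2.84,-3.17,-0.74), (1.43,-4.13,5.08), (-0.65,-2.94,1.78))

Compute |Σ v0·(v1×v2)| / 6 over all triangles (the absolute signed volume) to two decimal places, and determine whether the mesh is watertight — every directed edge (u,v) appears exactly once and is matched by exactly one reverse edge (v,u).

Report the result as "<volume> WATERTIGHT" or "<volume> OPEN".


Per-triangle v0·(v1×v2)/6:
  t1: +0.3127
  t2: +3.0737
  t3: +71.8383
  t4: +0.9352
  t5: +1.5937
  t6: +58.1309
  t7: +1.8916
  t8: +1.6125
  t9: +35.7997
  t10: +19.2351
  t11: +17.0003
  t12: +34.3774
  t13: +8.7793
  t14: +5.5321
  t15: +0.9046
  t16: +2.9434
  t17: -2.5466
  t18: +1.1740
  t19: +3.5051
  t20: +20.7172
  t21: +22.0922
  t22: +7.5286
Σ = +316.4312 → |volume| = 316.43

Directed edges: 66 total, each appears once with its reverse present → watertight.

316.43 WATERTIGHT


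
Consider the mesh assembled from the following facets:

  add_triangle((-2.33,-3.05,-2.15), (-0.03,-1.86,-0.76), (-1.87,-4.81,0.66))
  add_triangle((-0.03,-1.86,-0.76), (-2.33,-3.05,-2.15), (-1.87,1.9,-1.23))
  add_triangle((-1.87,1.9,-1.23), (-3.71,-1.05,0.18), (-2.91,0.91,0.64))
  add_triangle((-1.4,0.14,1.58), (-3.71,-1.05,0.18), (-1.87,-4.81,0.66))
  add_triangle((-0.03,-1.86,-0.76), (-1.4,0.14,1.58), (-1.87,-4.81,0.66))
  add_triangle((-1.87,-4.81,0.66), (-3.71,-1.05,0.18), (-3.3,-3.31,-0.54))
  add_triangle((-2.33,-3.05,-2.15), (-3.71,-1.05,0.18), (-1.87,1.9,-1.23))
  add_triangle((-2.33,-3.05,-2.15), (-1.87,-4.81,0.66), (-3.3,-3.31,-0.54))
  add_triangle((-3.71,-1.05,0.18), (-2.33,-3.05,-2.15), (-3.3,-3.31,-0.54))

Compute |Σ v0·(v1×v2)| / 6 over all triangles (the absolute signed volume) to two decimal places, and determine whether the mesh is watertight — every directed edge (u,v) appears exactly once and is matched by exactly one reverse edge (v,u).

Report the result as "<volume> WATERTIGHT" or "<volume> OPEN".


22.87 OPEN

Per-triangle v0·(v1×v2)/6:
  t1: +2.3584
  t2: +0.8861
  t3: +2.1650
  t4: +4.1911
  t5: -0.2951
  t6: +2.6895
  t7: +5.3515
  t8: +3.2333
  t9: +2.2900
Σ = +22.8698 → |volume| = 22.87

Directed edges: 27 total; 5 unmatched, e.g. (-1.87,1.9,-1.23)→(-0.03,-1.86,-0.76) → open.


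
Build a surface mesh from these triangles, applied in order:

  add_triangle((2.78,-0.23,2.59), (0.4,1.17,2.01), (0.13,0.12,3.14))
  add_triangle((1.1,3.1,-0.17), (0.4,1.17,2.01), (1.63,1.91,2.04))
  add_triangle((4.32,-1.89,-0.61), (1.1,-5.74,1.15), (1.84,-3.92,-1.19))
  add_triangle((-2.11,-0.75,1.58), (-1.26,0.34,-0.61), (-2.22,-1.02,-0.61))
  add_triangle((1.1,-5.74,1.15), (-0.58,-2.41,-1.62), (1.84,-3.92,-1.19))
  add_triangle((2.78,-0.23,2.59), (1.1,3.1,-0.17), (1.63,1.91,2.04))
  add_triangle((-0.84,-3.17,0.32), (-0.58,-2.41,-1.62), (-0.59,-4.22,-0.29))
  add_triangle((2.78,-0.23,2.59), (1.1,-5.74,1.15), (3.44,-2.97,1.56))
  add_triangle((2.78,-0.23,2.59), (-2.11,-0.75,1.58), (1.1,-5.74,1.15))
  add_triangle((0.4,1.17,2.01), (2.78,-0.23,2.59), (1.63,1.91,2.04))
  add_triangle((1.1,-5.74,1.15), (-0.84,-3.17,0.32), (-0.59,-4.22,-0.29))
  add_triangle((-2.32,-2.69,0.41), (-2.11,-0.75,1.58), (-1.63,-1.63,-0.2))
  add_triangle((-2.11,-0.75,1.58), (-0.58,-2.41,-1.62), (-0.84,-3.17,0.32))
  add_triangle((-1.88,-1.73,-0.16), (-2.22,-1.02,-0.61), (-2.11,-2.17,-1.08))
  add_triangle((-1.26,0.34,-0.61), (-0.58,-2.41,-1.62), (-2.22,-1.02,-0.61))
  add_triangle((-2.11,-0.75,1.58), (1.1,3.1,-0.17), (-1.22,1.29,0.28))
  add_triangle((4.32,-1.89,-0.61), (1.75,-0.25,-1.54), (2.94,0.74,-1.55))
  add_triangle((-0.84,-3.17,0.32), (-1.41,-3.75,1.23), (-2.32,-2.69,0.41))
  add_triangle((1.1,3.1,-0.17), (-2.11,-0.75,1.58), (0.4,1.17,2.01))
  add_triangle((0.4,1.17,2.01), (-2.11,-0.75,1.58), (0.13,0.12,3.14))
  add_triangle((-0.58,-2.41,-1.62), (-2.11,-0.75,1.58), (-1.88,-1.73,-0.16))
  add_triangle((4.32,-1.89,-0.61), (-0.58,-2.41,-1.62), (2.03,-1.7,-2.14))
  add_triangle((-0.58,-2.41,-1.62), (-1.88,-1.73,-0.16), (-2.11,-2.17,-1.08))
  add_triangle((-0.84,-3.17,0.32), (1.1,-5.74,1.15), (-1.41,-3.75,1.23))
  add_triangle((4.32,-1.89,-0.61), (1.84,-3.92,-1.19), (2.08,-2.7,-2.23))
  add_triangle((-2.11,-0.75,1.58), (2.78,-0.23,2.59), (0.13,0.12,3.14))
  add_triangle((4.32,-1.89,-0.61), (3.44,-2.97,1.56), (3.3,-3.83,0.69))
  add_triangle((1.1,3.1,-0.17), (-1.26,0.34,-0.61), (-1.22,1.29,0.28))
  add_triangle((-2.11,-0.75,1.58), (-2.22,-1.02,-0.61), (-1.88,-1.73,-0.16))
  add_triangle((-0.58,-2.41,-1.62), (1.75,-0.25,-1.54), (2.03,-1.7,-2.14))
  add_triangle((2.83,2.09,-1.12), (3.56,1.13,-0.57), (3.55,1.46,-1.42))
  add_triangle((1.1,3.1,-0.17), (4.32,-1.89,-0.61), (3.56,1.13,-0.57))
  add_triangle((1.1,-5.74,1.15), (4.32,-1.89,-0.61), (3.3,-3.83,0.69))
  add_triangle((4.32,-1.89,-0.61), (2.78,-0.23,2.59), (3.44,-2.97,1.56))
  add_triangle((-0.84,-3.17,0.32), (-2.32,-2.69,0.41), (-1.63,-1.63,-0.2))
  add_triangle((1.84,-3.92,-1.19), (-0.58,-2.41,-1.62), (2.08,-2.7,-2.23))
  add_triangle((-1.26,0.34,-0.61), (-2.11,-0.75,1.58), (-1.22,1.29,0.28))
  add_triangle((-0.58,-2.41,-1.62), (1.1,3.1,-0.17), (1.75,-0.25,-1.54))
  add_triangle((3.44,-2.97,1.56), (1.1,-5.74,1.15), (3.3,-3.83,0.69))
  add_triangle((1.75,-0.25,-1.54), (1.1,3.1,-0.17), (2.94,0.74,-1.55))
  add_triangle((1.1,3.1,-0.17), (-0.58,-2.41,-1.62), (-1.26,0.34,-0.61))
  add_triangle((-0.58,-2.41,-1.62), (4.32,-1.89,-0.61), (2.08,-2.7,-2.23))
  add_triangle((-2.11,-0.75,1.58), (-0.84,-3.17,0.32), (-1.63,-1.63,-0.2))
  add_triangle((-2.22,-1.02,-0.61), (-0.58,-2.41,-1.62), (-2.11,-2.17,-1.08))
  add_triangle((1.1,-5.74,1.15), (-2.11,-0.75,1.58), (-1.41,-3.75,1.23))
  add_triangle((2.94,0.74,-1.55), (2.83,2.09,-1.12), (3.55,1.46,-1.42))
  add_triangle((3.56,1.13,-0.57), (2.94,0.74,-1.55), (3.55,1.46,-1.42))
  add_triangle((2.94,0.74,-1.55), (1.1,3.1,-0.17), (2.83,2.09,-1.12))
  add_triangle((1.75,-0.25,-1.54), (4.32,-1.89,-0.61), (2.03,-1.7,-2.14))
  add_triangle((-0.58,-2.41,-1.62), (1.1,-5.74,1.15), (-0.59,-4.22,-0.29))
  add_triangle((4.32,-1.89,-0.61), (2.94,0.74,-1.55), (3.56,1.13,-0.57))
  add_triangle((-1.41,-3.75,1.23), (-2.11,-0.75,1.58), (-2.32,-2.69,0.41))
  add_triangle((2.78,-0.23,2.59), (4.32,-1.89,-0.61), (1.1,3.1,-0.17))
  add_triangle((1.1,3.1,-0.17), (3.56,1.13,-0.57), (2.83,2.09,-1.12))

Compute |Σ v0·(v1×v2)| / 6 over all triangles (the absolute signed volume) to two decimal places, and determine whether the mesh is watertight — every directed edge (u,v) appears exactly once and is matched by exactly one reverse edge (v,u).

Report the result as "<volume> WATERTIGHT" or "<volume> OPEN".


88.12 WATERTIGHT

Per-triangle v0·(v1×v2)/6:
  t1: +1.5836
  t2: +1.0373
  t3: +6.4495
  t4: +0.7557
  t5: +4.1592
  t6: +1.9029
  t7: +0.4978
  t8: +4.4610
  t9: +9.2270
  t10: +1.2606
  t11: +1.1507
  t12: +0.4415
  t13: +1.8349
  t14: +0.3187
  t15: +0.7058
  t16: +0.9998
  t17: +1.4649
  t18: +0.6925
  t19: +1.9639
  t20: +1.1102
  t21: +0.4480
  t22: +2.5597
  t23: +0.4170
  t24: +1.3046
  t25: +3.1439
  t26: +1.5081
  t27: +2.2955
  t28: +0.7628
  t29: +0.7212
  t30: +0.6190
  t31: +0.4703
  t32: +0.1452
  t33: +2.1342
  t34: +4.5987
  t35: +0.3972
  t36: +2.0485
  t37: +0.7661
  t38: +1.4437
  t39: +2.5812
  t40: +0.7154
  t41: +1.3339
  t42: -1.5202
  t43: -1.3203
  t44: +0.2521
  t45: +1.8794
  t46: +0.2016
  t47: +0.3110
  t48: +0.2379
  t49: +1.4438
  t50: +1.6821
  t51: +2.0978
  t52: +1.6306
  t53: +7.7009
  t54: +1.0928
Σ = +88.1213 → |volume| = 88.12

Directed edges: 162 total, each appears once with its reverse present → watertight.


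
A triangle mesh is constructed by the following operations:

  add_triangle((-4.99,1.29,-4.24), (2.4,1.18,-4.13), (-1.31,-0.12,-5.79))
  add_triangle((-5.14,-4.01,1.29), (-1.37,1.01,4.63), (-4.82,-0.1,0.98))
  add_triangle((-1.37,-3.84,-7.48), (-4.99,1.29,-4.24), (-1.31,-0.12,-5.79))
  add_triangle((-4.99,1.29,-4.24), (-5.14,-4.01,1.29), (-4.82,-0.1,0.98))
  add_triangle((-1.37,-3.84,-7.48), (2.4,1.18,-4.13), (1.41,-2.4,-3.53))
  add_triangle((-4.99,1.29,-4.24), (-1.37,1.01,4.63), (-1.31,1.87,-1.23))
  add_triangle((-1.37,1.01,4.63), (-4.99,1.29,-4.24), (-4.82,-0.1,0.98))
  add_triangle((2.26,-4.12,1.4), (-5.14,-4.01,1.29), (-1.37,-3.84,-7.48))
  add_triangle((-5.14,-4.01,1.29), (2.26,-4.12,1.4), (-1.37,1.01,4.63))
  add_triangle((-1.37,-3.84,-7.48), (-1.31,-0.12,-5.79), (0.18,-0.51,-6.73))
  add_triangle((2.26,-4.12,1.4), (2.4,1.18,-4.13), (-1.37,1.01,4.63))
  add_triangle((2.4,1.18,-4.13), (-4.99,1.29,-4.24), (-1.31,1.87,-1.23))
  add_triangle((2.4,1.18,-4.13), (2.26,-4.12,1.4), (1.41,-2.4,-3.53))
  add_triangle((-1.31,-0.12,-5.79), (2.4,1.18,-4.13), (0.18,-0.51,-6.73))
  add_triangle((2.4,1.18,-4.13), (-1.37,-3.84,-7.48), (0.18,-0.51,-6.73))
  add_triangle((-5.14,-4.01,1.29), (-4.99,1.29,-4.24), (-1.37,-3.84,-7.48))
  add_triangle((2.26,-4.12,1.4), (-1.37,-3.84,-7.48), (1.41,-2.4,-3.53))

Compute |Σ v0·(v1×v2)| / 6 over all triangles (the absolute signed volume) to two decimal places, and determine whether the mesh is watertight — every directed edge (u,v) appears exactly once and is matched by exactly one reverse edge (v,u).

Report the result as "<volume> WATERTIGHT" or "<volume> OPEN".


Per-triangle v0·(v1×v2)/6:
  t1: +9.3563
  t2: +13.8492
  t3: +13.9045
  t4: +16.2025
  t5: +10.7742
  t6: +7.4429
  t7: +9.2547
  t8: +44.1014
  t9: +25.1051
  t10: +5.9395
  t11: +8.3169
  t12: +7.6820
  t13: +8.8535
  t14: +3.2717
  t15: +5.7766
  t16: +47.7772
  t17: +10.9374
Σ = +248.5455 → |volume| = 248.55

Directed edges: 51 total; 3 unmatched, e.g. (-1.37,1.01,4.63)→(-1.31,1.87,-1.23) → open.

248.55 OPEN


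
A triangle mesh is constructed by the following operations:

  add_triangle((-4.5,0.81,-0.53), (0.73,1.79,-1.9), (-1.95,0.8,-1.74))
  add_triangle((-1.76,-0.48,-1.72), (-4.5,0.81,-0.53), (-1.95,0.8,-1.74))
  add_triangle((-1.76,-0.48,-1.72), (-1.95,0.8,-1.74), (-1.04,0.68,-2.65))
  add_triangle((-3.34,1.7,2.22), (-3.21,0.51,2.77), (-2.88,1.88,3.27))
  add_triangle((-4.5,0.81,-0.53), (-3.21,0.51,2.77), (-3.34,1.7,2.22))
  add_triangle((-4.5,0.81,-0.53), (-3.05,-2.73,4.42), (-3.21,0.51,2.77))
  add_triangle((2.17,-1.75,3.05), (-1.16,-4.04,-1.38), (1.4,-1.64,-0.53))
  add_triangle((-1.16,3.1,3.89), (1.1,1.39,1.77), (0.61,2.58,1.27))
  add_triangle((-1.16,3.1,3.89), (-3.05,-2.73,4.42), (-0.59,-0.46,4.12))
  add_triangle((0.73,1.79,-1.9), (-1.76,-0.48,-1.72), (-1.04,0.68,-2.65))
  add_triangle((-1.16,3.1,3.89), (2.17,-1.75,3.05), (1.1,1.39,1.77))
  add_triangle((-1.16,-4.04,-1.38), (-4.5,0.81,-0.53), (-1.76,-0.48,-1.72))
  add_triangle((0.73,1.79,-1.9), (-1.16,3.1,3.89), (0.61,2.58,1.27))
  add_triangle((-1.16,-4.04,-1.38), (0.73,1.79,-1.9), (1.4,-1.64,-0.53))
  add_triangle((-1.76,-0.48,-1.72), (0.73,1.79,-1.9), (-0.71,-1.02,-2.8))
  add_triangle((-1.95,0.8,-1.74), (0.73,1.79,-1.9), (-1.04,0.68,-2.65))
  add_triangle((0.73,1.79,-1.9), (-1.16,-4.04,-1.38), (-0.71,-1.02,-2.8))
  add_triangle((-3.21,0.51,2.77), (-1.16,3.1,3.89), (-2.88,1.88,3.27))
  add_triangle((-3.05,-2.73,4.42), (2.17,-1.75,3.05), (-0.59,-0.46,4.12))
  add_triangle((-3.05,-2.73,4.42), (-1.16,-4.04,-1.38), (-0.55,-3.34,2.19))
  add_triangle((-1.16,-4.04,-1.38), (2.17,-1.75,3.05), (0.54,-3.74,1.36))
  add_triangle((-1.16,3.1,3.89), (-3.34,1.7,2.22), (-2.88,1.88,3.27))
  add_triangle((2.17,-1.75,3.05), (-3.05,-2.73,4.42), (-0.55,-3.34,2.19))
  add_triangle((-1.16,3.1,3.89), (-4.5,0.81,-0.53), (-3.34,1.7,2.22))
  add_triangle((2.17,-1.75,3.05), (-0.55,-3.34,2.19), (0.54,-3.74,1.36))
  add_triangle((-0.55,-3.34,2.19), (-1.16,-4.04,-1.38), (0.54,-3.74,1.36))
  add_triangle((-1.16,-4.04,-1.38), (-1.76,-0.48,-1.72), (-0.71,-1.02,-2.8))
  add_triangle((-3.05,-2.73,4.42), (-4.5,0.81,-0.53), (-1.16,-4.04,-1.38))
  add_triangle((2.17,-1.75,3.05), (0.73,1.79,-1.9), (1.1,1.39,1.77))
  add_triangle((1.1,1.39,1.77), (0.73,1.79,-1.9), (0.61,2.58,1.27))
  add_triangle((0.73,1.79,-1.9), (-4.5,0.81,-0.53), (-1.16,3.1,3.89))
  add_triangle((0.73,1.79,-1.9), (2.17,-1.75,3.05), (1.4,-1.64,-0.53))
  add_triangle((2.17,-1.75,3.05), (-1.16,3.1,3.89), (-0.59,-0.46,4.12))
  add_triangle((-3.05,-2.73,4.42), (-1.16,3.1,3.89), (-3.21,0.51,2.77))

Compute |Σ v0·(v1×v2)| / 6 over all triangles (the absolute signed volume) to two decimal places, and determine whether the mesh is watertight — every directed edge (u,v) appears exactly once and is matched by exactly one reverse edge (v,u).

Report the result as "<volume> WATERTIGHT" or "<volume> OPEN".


Per-triangle v0·(v1×v2)/6:
  t1: +1.5077
  t2: +1.4120
  t3: +0.6850
  t4: +0.9949
  t5: +2.7272
  t6: +7.4989
  t7: +4.5409
  t8: +1.6679
  t9: +6.7919
  t10: -0.0236
  t11: +4.3710
  t12: +4.0774
  t13: +1.9519
  t14: +3.1681
  t15: +1.6164
  t16: +0.9593
  t17: +1.0620
  t18: +0.9744
  t19: +6.3426
  t20: +6.5566
  t21: +0.7822
  t22: +1.1750
  t23: +6.3529
  t24: +2.3485
  t25: +2.7188
  t26: +2.8932
  t27: +2.2407
  t28: +18.2872
  t29: +2.6024
  t30: +1.0657
  t31: +10.1090
  t32: +2.6895
  t33: +5.7428
  t34: +7.7577
Σ = +125.6480 → |volume| = 125.65

Directed edges: 102 total, each appears once with its reverse present → watertight.

125.65 WATERTIGHT
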